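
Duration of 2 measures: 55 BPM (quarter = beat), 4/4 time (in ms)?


Solution.
Quarter-note beat duration = 60000 / 55 ms
Beats per measure (4/4) = 4
One measure = 4 × 60000 / 55 = 240000 / 55 ms
2 measures = 2 × 240000 / 55 = 480000 / 55
= 8727.3 ms


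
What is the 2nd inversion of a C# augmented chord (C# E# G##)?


Step by step:
Root position: C# E# G##
2nd inversion: move root and 3rd up an octave
Bass note: G##
Notes (bottom to top) = G## C# E#


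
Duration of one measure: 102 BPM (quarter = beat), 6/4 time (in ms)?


Working:
Quarter-note beat duration = 60000 / 102 ms
Beats per measure (6/4) = 6
One measure = 6 × 60000 / 102 = 360000 / 102 ms
= 3529.4 ms


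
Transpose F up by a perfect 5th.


Working:
perfect 5th: 5 letter names, 7 semitones
Letter: F + 4 → C
Pitch: F + 7 semitones, spelled as a C → C
= C


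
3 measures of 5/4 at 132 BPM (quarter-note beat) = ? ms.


Working:
Quarter-note beat duration = 60000 / 132 ms
Beats per measure (5/4) = 5
One measure = 5 × 60000 / 132 = 300000 / 132 ms
3 measures = 3 × 300000 / 132 = 900000 / 132
= 6818.2 ms


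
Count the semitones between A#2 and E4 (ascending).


Absolute semitone position = octave×12 + chromatic position
A#2: 2×12 + 10 = 34
E4: 4×12 + 4 = 52
Difference = 52 - 34 = 18
= 18 semitones


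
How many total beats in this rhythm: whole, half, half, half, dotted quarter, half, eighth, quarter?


Solution.
Beat values:
  whole = 4 beats
  half = 2 beats
  half = 2 beats
  half = 2 beats
  dotted quarter = 1.5 beats
  half = 2 beats
  eighth = 0.5 beats
  quarter = 1 beat
Sum = 4 + 2 + 2 + 2 + 1.5 + 2 + 0.5 + 1
= 15 beats


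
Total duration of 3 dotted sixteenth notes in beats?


Let's work it out.
Base sixteenth note = 1/4 beats
Dot 1 adds half the previous value: +1/8
One dotted sixteenth = 1/4 + 1/8 = 3/8
3 of them = 3 × 3/8 = 9/8
= 9/8 beats


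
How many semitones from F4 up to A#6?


Absolute semitone position = octave×12 + chromatic position
F4: 4×12 + 5 = 53
A#6: 6×12 + 10 = 82
Difference = 82 - 53 = 29
= 29 semitones


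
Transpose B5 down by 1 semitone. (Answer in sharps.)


Step by step:
B5: chromatic position 11 in octave 5 → absolute = 5×12 + 11 = 71
Transpose down 1: 71 - 1 = 70
70 = 5×12 + 10 → A# in octave 5
Result = A#5


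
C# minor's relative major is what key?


The relative major shares the key signature and is a minor 3rd above the minor tonic
A minor 3rd above C# is E
→ relative major of C# minor is E major
= E major


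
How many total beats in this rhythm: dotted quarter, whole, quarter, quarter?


Working:
Beat values:
  dotted quarter = 1.5 beats
  whole = 4 beats
  quarter = 1 beat
  quarter = 1 beat
Sum = 1.5 + 4 + 1 + 1
= 7.5 beats


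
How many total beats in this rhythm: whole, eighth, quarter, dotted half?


Beat values:
  whole = 4 beats
  eighth = 0.5 beats
  quarter = 1 beat
  dotted half = 3 beats
Sum = 4 + 0.5 + 1 + 3
= 8.5 beats


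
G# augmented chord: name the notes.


Solution.
Augmented triad = root + major 3rd (4 semitones) + augmented 5th (8 semitones)
A triad on G# stacks thirds, so the chord tones use letter names G-B-D
Root: G#
Major 3rd above G#: B#
Augmented 5th above G#: D##
Chord = G# B# D##


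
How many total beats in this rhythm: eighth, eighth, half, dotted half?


Step by step:
Beat values:
  eighth = 0.5 beats
  eighth = 0.5 beats
  half = 2 beats
  dotted half = 3 beats
Sum = 0.5 + 0.5 + 2 + 3
= 6 beats


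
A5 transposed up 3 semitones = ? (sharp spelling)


Working:
A5: chromatic position 9 in octave 5 → absolute = 5×12 + 9 = 69
Transpose up 3: 69 + 3 = 72
72 = 6×12 + 0 → C in octave 6
Result = C6


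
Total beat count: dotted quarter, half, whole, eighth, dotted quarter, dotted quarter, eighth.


Solution.
Beat values:
  dotted quarter = 1.5 beats
  half = 2 beats
  whole = 4 beats
  eighth = 0.5 beats
  dotted quarter = 1.5 beats
  dotted quarter = 1.5 beats
  eighth = 0.5 beats
Sum = 1.5 + 2 + 4 + 0.5 + 1.5 + 1.5 + 0.5
= 11.5 beats


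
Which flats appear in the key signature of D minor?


Step by step:
Flat minor keys: A(0), D(1), G(2), C(3), F(4), Bb(5), Eb(6), Ab(7)
D minor has 1 flat
Order of flats: Bb Eb Ab Db Gb Cb Fb → first 1: Bb
= Bb


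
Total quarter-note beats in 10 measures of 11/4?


Working:
Time signature 11/4: the bottom number 4 means the quarter note gets one count
The top number 11 means 11 quarter-note beats per measure
Total = 11 × 10 measures
= 110 quarter-note beats


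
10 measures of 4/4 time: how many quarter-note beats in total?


Time signature 4/4: the bottom number 4 means the quarter note gets one count
The top number 4 means 4 quarter-note beats per measure
Total = 4 × 10 measures
= 40 quarter-note beats


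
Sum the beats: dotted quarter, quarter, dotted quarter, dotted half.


Beat values:
  dotted quarter = 1.5 beats
  quarter = 1 beat
  dotted quarter = 1.5 beats
  dotted half = 3 beats
Sum = 1.5 + 1 + 1.5 + 3
= 7 beats


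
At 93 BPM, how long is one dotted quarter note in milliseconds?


Step by step:
One quarter-note beat = 60000 / BPM = 60000 / 93 ms
Dotted quarter note = 3/2 × quarter note
Duration = 3/2 × 60000 / 93 = 90000 / 93
= 967.7 ms


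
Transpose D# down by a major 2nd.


Step by step:
major 2nd: 2 letter names, 2 semitones
Letter: D - 1 → C
Pitch: D# - 2 semitones, spelled as a C → C#
= C#


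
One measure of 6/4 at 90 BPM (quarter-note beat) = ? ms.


Quarter-note beat duration = 60000 / 90 ms
Beats per measure (6/4) = 6
One measure = 6 × 60000 / 90 = 360000 / 90 ms
= 4000.0 ms


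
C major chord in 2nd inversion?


Solution.
Root position: C E G
2nd inversion: move root and 3rd up an octave
Bass note: G
Notes (bottom to top) = G C E


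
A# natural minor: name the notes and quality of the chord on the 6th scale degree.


A# natural minor scale: A# B# C# D# E# F# G#
Diatonic triad on degree 6 stacks scale notes 6, 1, 3: F# A# C#
F#→A# = 4 semitones; F#→C# = 7 semitones → major triad
= F# A# C# (major)


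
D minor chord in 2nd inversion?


Reasoning:
Root position: D F A
2nd inversion: move root and 3rd up an octave
Bass note: A
Notes (bottom to top) = A D F


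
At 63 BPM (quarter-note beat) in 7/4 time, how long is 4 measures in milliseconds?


Let's work it out.
Quarter-note beat duration = 60000 / 63 ms
Beats per measure (7/4) = 7
One measure = 7 × 60000 / 63 = 420000 / 63 ms
4 measures = 4 × 420000 / 63 = 1680000 / 63
= 26666.7 ms


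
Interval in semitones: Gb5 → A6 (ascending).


Let's work it out.
Absolute semitone position = octave×12 + chromatic position
Gb5: 5×12 + 6 = 66
A6: 6×12 + 9 = 81
Difference = 81 - 66 = 15
= 15 semitones


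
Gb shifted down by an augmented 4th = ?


Working:
augmented 4th: 4 letter names, 6 semitones
Letter: G - 3 → D
Pitch: Gb - 6 semitones, spelled as a D → Dbb
= Dbb


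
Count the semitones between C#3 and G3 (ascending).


Step by step:
Absolute semitone position = octave×12 + chromatic position
C#3: 3×12 + 1 = 37
G3: 3×12 + 7 = 43
Difference = 43 - 37 = 6
= 6 semitones


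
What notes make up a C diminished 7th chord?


Reasoning:
Diminished 7th chord = root + minor 3rd + diminished 5th + diminished 7th
Seventh chords stack in thirds, so the letter names are C-E-G-B
Root: C
Minor 3rd above C: Eb
Diminished 5th above C: Gb
Diminished 7th above C: Bbb
Chord = C Eb Gb Bbb


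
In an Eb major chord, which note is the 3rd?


Working:
Major triad = root + major 3rd (4 semitones) + perfect 5th (7 semitones)
A triad on Eb stacks thirds, so the chord tones use letter names E-G-B
Root: Eb
Major 3rd above Eb: G
Perfect 5th above Eb: Bb
The 3rd = G


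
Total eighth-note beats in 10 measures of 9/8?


Time signature 9/8: the bottom number 8 means the eighth note gets one count
The top number 9 means 9 eighth-note beats per measure
Total = 9 × 10 measures
= 90 eighth-note beats


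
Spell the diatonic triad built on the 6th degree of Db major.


Working:
Db major scale: Db Eb F Gb Ab Bb C
Diatonic triad on degree 6 stacks scale notes 6, 1, 3: Bb Db F
Bb→Db = 3 semitones; Bb→F = 7 semitones → minor triad
= Bb Db F (minor)


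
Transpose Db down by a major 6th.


major 6th: 6 letter names, 9 semitones
Letter: D - 5 → F
Pitch: Db - 9 semitones, spelled as an F → Fb
= Fb


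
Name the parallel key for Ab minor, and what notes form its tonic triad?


Solution.
Parallel keys share the same tonic but differ in mode
Ab minor → parallel is Ab major
Tonic triad of Ab major = Ab C Eb
= Ab major; triad = Ab C Eb


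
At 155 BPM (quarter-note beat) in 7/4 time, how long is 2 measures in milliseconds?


Reasoning:
Quarter-note beat duration = 60000 / 155 ms
Beats per measure (7/4) = 7
One measure = 7 × 60000 / 155 = 420000 / 155 ms
2 measures = 2 × 420000 / 155 = 840000 / 155
= 5419.4 ms


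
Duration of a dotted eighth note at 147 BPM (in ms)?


Working:
One quarter-note beat = 60000 / BPM = 60000 / 147 ms
Dotted eighth note = 3/4 × quarter note
Duration = 3/4 × 60000 / 147 = 45000 / 147
= 306.1 ms


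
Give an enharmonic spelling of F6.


Step by step:
Enharmonic notes sound the same pitch but are spelled with different letter names
F and Gbb name the same pitch class
= Gbb6


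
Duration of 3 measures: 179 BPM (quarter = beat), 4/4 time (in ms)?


Solution.
Quarter-note beat duration = 60000 / 179 ms
Beats per measure (4/4) = 4
One measure = 4 × 60000 / 179 = 240000 / 179 ms
3 measures = 3 × 240000 / 179 = 720000 / 179
= 4022.3 ms


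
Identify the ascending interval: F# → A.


Step by step:
Letter names: F → A spans 3 letter names → a 3rd
Semitones: F# → A = 3 half-steps
A 3rd of 3 semitones is a minor 3rd
= minor 3rd


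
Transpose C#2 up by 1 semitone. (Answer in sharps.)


C#2: chromatic position 1 in octave 2 → absolute = 2×12 + 1 = 25
Transpose up 1: 25 + 1 = 26
26 = 2×12 + 2 → D in octave 2
Result = D2


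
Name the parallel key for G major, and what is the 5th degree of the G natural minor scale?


Step by step:
Parallel keys share the same tonic but differ in mode
G major → parallel is G minor
G natural minor scale: G A Bb C D Eb F
= G minor; 5th degree = D


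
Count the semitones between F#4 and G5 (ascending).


Absolute semitone position = octave×12 + chromatic position
F#4: 4×12 + 6 = 54
G5: 5×12 + 7 = 67
Difference = 67 - 54 = 13
= 13 semitones


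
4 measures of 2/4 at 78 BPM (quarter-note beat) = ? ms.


Let's work it out.
Quarter-note beat duration = 60000 / 78 ms
Beats per measure (2/4) = 2
One measure = 2 × 60000 / 78 = 120000 / 78 ms
4 measures = 4 × 120000 / 78 = 480000 / 78
= 6153.8 ms


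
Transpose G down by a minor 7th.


Reasoning:
minor 7th: 7 letter names, 10 semitones
Letter: G - 6 → A
Pitch: G - 10 semitones, spelled as an A → A
= A


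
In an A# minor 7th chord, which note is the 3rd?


Minor 7th chord = root + minor 3rd + perfect 5th + minor 7th
Seventh chords stack in thirds, so the letter names are A-C-E-G
Root: A#
Minor 3rd above A#: C#
Perfect 5th above A#: E#
Minor 7th above A#: G#
The 3rd = C#


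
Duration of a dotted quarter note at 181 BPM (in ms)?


Working:
One quarter-note beat = 60000 / BPM = 60000 / 181 ms
Dotted quarter note = 3/2 × quarter note
Duration = 3/2 × 60000 / 181 = 90000 / 181
= 497.2 ms


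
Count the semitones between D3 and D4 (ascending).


Let's work it out.
Absolute semitone position = octave×12 + chromatic position
D3: 3×12 + 2 = 38
D4: 4×12 + 2 = 50
Difference = 50 - 38 = 12
= 12 semitones


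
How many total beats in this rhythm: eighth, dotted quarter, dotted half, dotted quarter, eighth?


Step by step:
Beat values:
  eighth = 0.5 beats
  dotted quarter = 1.5 beats
  dotted half = 3 beats
  dotted quarter = 1.5 beats
  eighth = 0.5 beats
Sum = 0.5 + 1.5 + 3 + 1.5 + 0.5
= 7 beats


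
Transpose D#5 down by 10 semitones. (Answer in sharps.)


Reasoning:
D#5: chromatic position 3 in octave 5 → absolute = 5×12 + 3 = 63
Transpose down 10: 63 - 10 = 53
53 = 4×12 + 5 → F in octave 4
Result = F4


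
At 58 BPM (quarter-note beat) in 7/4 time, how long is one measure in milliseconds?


Reasoning:
Quarter-note beat duration = 60000 / 58 ms
Beats per measure (7/4) = 7
One measure = 7 × 60000 / 58 = 420000 / 58 ms
= 7241.4 ms


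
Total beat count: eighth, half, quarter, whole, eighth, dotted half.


Let's work it out.
Beat values:
  eighth = 0.5 beats
  half = 2 beats
  quarter = 1 beat
  whole = 4 beats
  eighth = 0.5 beats
  dotted half = 3 beats
Sum = 0.5 + 2 + 1 + 4 + 0.5 + 3
= 11 beats


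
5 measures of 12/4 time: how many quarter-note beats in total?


Time signature 12/4: the bottom number 4 means the quarter note gets one count
The top number 12 means 12 quarter-note beats per measure
Total = 12 × 5 measures
= 60 quarter-note beats


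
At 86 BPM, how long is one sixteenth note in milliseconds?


One quarter-note beat = 60000 / BPM = 60000 / 86 ms
Sixteenth note = 1/4 × quarter note
Duration = 1/4 × 60000 / 86 = 15000 / 86
= 174.4 ms


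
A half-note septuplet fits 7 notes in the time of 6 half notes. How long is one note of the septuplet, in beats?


Solution.
Septuplet: 7 notes occupy the space of 6 half notes
Space = 6 × 2 = 12 beats
Each septuplet note = 12 / 7 = 12/7 beats
= 12/7 beats


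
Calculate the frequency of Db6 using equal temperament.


f = 440 × 2^(n/12) where n = semitones from A4
Db6: 16 semitones from A4
f = 440 × 2^(16/12)
f = 1108.73 Hz


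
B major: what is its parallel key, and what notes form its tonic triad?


Step by step:
Parallel keys share the same tonic but differ in mode
B major → parallel is B minor
Tonic triad of B minor = B D F#
= B minor; triad = B D F#


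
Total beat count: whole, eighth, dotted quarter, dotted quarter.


Reasoning:
Beat values:
  whole = 4 beats
  eighth = 0.5 beats
  dotted quarter = 1.5 beats
  dotted quarter = 1.5 beats
Sum = 4 + 0.5 + 1.5 + 1.5
= 7.5 beats


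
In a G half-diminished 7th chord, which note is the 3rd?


Step by step:
Half-diminished 7th chord = root + minor 3rd + diminished 5th + minor 7th
Seventh chords stack in thirds, so the letter names are G-B-D-F
Root: G
Minor 3rd above G: Bb
Diminished 5th above G: Db
Minor 7th above G: F
The 3rd = Bb


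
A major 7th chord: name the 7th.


Working:
Major 7th chord = root + major 3rd + perfect 5th + major 7th
Seventh chords stack in thirds, so the letter names are A-C-E-G
Root: A
Major 3rd above A: C#
Perfect 5th above A: E
Major 7th above A: G#
The 7th = G#


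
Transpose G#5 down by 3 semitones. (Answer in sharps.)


Let's work it out.
G#5: chromatic position 8 in octave 5 → absolute = 5×12 + 8 = 68
Transpose down 3: 68 - 3 = 65
65 = 5×12 + 5 → F in octave 5
Result = F5


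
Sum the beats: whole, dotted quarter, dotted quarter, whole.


Working:
Beat values:
  whole = 4 beats
  dotted quarter = 1.5 beats
  dotted quarter = 1.5 beats
  whole = 4 beats
Sum = 4 + 1.5 + 1.5 + 4
= 11 beats


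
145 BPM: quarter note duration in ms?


Working:
One quarter-note beat = 60000 / BPM = 60000 / 145 ms
Duration = 60000 / 145
= 413.8 ms


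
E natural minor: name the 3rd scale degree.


Natural minor scale pattern: W-H-W-W-H-W-W (2-1-2-2-1-2-2 semitones)
Starting from E:
  E + 2 semitones → F#
  F# + 1 semitone → G
  G + 2 semitones → A
  A + 2 semitones → B
  B + 1 semitone → C
  C + 2 semitones → D
  D + 2 semitones → E
Scale: E F# G A B C D
Degree 3 = G


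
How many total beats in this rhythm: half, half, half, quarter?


Beat values:
  half = 2 beats
  half = 2 beats
  half = 2 beats
  quarter = 1 beat
Sum = 2 + 2 + 2 + 1
= 7 beats


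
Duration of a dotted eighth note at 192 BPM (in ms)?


Let's work it out.
One quarter-note beat = 60000 / BPM = 60000 / 192 ms
Dotted eighth note = 3/4 × quarter note
Duration = 3/4 × 60000 / 192 = 45000 / 192
= 234.4 ms


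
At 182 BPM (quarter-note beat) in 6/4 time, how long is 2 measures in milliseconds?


Solution.
Quarter-note beat duration = 60000 / 182 ms
Beats per measure (6/4) = 6
One measure = 6 × 60000 / 182 = 360000 / 182 ms
2 measures = 2 × 360000 / 182 = 720000 / 182
= 3956.0 ms


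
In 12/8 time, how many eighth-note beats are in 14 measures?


Time signature 12/8: the bottom number 8 means the eighth note gets one count
The top number 12 means 12 eighth-note beats per measure
Total = 12 × 14 measures
= 168 eighth-note beats


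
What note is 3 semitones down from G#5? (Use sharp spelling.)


Working:
G#5: chromatic position 8 in octave 5 → absolute = 5×12 + 8 = 68
Transpose down 3: 68 - 3 = 65
65 = 5×12 + 5 → F in octave 5
Result = F5


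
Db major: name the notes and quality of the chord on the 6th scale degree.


Solution.
Db major scale: Db Eb F Gb Ab Bb C
Diatonic triad on degree 6 stacks scale notes 6, 1, 3: Bb Db F
Bb→Db = 3 semitones; Bb→F = 7 semitones → minor triad
= Bb Db F (minor)


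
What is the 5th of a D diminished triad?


Reasoning:
Diminished triad = root + minor 3rd (3 semitones) + diminished 5th (6 semitones)
A triad on D stacks thirds, so the chord tones use letter names D-F-A
Root: D
Minor 3rd above D: F
Diminished 5th above D: Ab
The 5th = Ab


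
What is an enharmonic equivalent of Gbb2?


Reasoning:
Enharmonic notes sound the same pitch but are spelled with different letter names
Gbb and F name the same pitch class
= F2


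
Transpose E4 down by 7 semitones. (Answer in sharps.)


E4: chromatic position 4 in octave 4 → absolute = 4×12 + 4 = 52
Transpose down 7: 52 - 7 = 45
45 = 3×12 + 9 → A in octave 3
Result = A3


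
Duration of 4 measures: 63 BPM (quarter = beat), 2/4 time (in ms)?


Let's work it out.
Quarter-note beat duration = 60000 / 63 ms
Beats per measure (2/4) = 2
One measure = 2 × 60000 / 63 = 120000 / 63 ms
4 measures = 4 × 120000 / 63 = 480000 / 63
= 7619.0 ms


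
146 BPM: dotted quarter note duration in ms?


Step by step:
One quarter-note beat = 60000 / BPM = 60000 / 146 ms
Dotted quarter note = 3/2 × quarter note
Duration = 3/2 × 60000 / 146 = 90000 / 146
= 616.4 ms


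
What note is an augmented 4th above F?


Step by step:
A 4th spans 4 letter names, so from F we land on B
An augmented 4th = 6 semitones above F
Spell B at that pitch: B
= B


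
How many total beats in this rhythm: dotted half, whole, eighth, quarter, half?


Step by step:
Beat values:
  dotted half = 3 beats
  whole = 4 beats
  eighth = 0.5 beats
  quarter = 1 beat
  half = 2 beats
Sum = 3 + 4 + 0.5 + 1 + 2
= 10.5 beats


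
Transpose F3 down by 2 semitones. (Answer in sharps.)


F3: chromatic position 5 in octave 3 → absolute = 3×12 + 5 = 41
Transpose down 2: 41 - 2 = 39
39 = 3×12 + 3 → D# in octave 3
Result = D#3


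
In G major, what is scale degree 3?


Major scale pattern: W-W-H-W-W-W-H (2-2-1-2-2-2-1 semitones)
Starting from G:
  G + 2 semitones → A
  A + 2 semitones → B
  B + 1 semitone → C
  C + 2 semitones → D
  D + 2 semitones → E
  E + 2 semitones → F#
  F# + 1 semitone → G
Scale: G A B C D E F#
Degree 3 = B


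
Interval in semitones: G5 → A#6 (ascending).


Working:
Absolute semitone position = octave×12 + chromatic position
G5: 5×12 + 7 = 67
A#6: 6×12 + 10 = 82
Difference = 82 - 67 = 15
= 15 semitones


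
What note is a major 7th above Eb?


A 7th spans 7 letter names, so from E we land on D
A major 7th = 11 semitones above Eb
Spell D at that pitch: D
= D


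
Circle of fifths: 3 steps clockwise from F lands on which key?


Reasoning:
Each clockwise step on the circle of fifths moves up a perfect 5th
From F: F → C → G → D
= D


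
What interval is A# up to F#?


Letter names: A → F spans 6 letter names → a 6th
Semitones: A# → F# = 8 half-steps
A 6th of 8 semitones is a minor 6th
= minor 6th


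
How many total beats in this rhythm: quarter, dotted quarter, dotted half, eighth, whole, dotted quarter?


Reasoning:
Beat values:
  quarter = 1 beat
  dotted quarter = 1.5 beats
  dotted half = 3 beats
  eighth = 0.5 beats
  whole = 4 beats
  dotted quarter = 1.5 beats
Sum = 1 + 1.5 + 3 + 0.5 + 4 + 1.5
= 11.5 beats


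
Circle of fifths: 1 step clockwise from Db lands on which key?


Reasoning:
Each clockwise step on the circle of fifths moves up a perfect 5th
From Db: Db → Ab
= Ab


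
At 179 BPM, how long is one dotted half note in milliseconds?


Working:
One quarter-note beat = 60000 / BPM = 60000 / 179 ms
Dotted half note = 3 × quarter note
Duration = 3 × 60000 / 179 = 180000 / 179
= 1005.6 ms


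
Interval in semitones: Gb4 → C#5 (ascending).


Working:
Absolute semitone position = octave×12 + chromatic position
Gb4: 4×12 + 6 = 54
C#5: 5×12 + 1 = 61
Difference = 61 - 54 = 7
= 7 semitones


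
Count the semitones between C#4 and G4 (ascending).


Let's work it out.
Absolute semitone position = octave×12 + chromatic position
C#4: 4×12 + 1 = 49
G4: 4×12 + 7 = 55
Difference = 55 - 49 = 6
= 6 semitones


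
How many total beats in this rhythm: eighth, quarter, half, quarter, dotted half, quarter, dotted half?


Beat values:
  eighth = 0.5 beats
  quarter = 1 beat
  half = 2 beats
  quarter = 1 beat
  dotted half = 3 beats
  quarter = 1 beat
  dotted half = 3 beats
Sum = 0.5 + 1 + 2 + 1 + 3 + 1 + 3
= 11.5 beats


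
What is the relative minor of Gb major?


Solution.
The relative minor shares the major's key signature and starts on its 6th degree
6th degree = a major 6th above the tonic; a major 6th above Gb is Eb
→ relative minor of Gb major is Eb minor
= Eb minor


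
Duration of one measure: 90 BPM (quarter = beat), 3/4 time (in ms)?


Quarter-note beat duration = 60000 / 90 ms
Beats per measure (3/4) = 3
One measure = 3 × 60000 / 90 = 180000 / 90 ms
= 2000.0 ms


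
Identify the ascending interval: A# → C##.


Letter names: A → C spans 3 letter names → a 3rd
Semitones: A# → C## = 4 half-steps
A 3rd of 4 semitones is a major 3rd
= major 3rd


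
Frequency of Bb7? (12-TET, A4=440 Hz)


f = 440 × 2^(n/12) where n = semitones from A4
Bb7: 37 semitones from A4
f = 440 × 2^(37/12)
f = 3729.31 Hz


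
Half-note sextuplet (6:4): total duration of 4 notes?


Working:
Sextuplet: 6 notes occupy the space of 4 half notes
Space = 4 × 2 = 8 beats
Each sextuplet note = 8 / 6 = 4/3 beats
4 notes = 4 × 4/3 = 16/3
= 16/3 beats


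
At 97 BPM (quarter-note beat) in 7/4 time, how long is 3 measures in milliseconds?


Step by step:
Quarter-note beat duration = 60000 / 97 ms
Beats per measure (7/4) = 7
One measure = 7 × 60000 / 97 = 420000 / 97 ms
3 measures = 3 × 420000 / 97 = 1260000 / 97
= 12989.7 ms


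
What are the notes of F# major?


Working:
Major scale pattern: W-W-H-W-W-W-H (2-2-1-2-2-2-1 semitones)
Starting from F#:
  F# + 2 semitones → G#
  G# + 2 semitones → A#
  A# + 1 semitone → B
  B + 2 semitones → C#
  C# + 2 semitones → D#
  D# + 2 semitones → E#
  E# + 1 semitone → F#
Scale = F# G# A# B C# D# E#


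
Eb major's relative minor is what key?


Solution.
The relative minor shares the major's key signature and starts on its 6th degree
6th degree = a major 6th above the tonic; a major 6th above Eb is C
→ relative minor of Eb major is C minor
= C minor


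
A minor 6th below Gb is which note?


A 6th spans 6 letter names, so from G we land on B
A minor 6th = 8 semitones below Gb
Spell B at that pitch: Bb
= Bb


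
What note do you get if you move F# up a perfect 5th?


Solution.
perfect 5th: 5 letter names, 7 semitones
Letter: F + 4 → C
Pitch: F# + 7 semitones, spelled as a C → C#
= C#


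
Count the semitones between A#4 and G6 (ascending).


Absolute semitone position = octave×12 + chromatic position
A#4: 4×12 + 10 = 58
G6: 6×12 + 7 = 79
Difference = 79 - 58 = 21
= 21 semitones


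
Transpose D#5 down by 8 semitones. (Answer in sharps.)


D#5: chromatic position 3 in octave 5 → absolute = 5×12 + 3 = 63
Transpose down 8: 63 - 8 = 55
55 = 4×12 + 7 → G in octave 4
Result = G4


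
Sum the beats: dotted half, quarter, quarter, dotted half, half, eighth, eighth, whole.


Beat values:
  dotted half = 3 beats
  quarter = 1 beat
  quarter = 1 beat
  dotted half = 3 beats
  half = 2 beats
  eighth = 0.5 beats
  eighth = 0.5 beats
  whole = 4 beats
Sum = 3 + 1 + 1 + 3 + 2 + 0.5 + 0.5 + 4
= 15 beats


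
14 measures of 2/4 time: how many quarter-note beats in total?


Step by step:
Time signature 2/4: the bottom number 4 means the quarter note gets one count
The top number 2 means 2 quarter-note beats per measure
Total = 2 × 14 measures
= 28 quarter-note beats


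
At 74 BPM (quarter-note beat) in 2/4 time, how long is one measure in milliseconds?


Step by step:
Quarter-note beat duration = 60000 / 74 ms
Beats per measure (2/4) = 2
One measure = 2 × 60000 / 74 = 120000 / 74 ms
= 1621.6 ms


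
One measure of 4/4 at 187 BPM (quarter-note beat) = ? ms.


Let's work it out.
Quarter-note beat duration = 60000 / 187 ms
Beats per measure (4/4) = 4
One measure = 4 × 60000 / 187 = 240000 / 187 ms
= 1283.4 ms


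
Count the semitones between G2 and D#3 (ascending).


Absolute semitone position = octave×12 + chromatic position
G2: 2×12 + 7 = 31
D#3: 3×12 + 3 = 39
Difference = 39 - 31 = 8
= 8 semitones


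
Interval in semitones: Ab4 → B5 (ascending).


Let's work it out.
Absolute semitone position = octave×12 + chromatic position
Ab4: 4×12 + 8 = 56
B5: 5×12 + 11 = 71
Difference = 71 - 56 = 15
= 15 semitones


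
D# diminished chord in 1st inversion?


Let's work it out.
Root position: D# F# A
1st inversion: move root up an octave
Bass note: F#
Notes (bottom to top) = F# A D#


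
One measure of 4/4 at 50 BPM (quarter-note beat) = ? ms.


Reasoning:
Quarter-note beat duration = 60000 / 50 ms
Beats per measure (4/4) = 4
One measure = 4 × 60000 / 50 = 240000 / 50 ms
= 4800.0 ms


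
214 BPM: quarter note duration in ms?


One quarter-note beat = 60000 / BPM = 60000 / 214 ms
Duration = 60000 / 214
= 280.4 ms


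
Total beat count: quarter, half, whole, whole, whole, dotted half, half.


Reasoning:
Beat values:
  quarter = 1 beat
  half = 2 beats
  whole = 4 beats
  whole = 4 beats
  whole = 4 beats
  dotted half = 3 beats
  half = 2 beats
Sum = 1 + 2 + 4 + 4 + 4 + 3 + 2
= 20 beats


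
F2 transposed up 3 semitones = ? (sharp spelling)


F2: chromatic position 5 in octave 2 → absolute = 2×12 + 5 = 29
Transpose up 3: 29 + 3 = 32
32 = 2×12 + 8 → G# in octave 2
Result = G#2


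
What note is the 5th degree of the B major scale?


Step by step:
Major scale pattern: W-W-H-W-W-W-H (2-2-1-2-2-2-1 semitones)
Starting from B:
  B + 2 semitones → C#
  C# + 2 semitones → D#
  D# + 1 semitone → E
  E + 2 semitones → F#
  F# + 2 semitones → G#
  G# + 2 semitones → A#
  A# + 1 semitone → B
Scale: B C# D# E F# G# A#
Degree 5 = F#


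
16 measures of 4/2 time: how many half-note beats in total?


Let's work it out.
Time signature 4/2: the bottom number 2 means the half note gets one count
The top number 4 means 4 half-note beats per measure
Total = 4 × 16 measures
= 64 half-note beats


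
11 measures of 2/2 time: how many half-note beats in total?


Let's work it out.
Time signature 2/2: the bottom number 2 means the half note gets one count
The top number 2 means 2 half-note beats per measure
Total = 2 × 11 measures
= 22 half-note beats


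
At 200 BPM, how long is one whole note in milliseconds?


Let's work it out.
One quarter-note beat = 60000 / BPM = 60000 / 200 ms
Whole note = 4 × quarter note
Duration = 4 × 60000 / 200 = 240000 / 200
= 1200.0 ms


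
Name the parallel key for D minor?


Let's work it out.
Parallel keys share the same tonic but differ in mode
D minor → parallel is D major
= D major


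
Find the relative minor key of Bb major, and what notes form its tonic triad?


Working:
The relative minor shares the major's key signature and starts on its 6th degree
6th degree = a major 6th above the tonic; a major 6th above Bb is G
→ relative minor of Bb major is G minor
Tonic triad of G minor = root + minor 3rd + perfect 5th = G Bb D
= G minor; triad = G Bb D


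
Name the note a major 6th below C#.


Working:
A 6th spans 6 letter names, so from C we land on E
A major 6th = 9 semitones below C#
Spell E at that pitch: E
= E


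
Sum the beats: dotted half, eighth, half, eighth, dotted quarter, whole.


Solution.
Beat values:
  dotted half = 3 beats
  eighth = 0.5 beats
  half = 2 beats
  eighth = 0.5 beats
  dotted quarter = 1.5 beats
  whole = 4 beats
Sum = 3 + 0.5 + 2 + 0.5 + 1.5 + 4
= 11.5 beats


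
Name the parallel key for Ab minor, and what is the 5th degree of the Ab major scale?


Let's work it out.
Parallel keys share the same tonic but differ in mode
Ab minor → parallel is Ab major
Ab major scale: Ab Bb C Db Eb F G
= Ab major; 5th degree = Eb


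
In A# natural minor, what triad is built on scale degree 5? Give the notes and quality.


A# natural minor scale: A# B# C# D# E# F# G#
Diatonic triad on degree 5 stacks scale notes 5, 7, 2: E# G# B#
E#→G# = 3 semitones; E#→B# = 7 semitones → minor triad
= E# G# B# (minor)


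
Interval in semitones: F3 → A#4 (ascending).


Absolute semitone position = octave×12 + chromatic position
F3: 3×12 + 5 = 41
A#4: 4×12 + 10 = 58
Difference = 58 - 41 = 17
= 17 semitones


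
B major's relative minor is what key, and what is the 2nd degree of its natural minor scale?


The relative minor shares the major's key signature and starts on its 6th degree
6th degree = a major 6th above the tonic; a major 6th above B is G#
→ relative minor of B major is G# minor
G# natural minor scale: G# A# B C# D# E F#
= G# minor; 2nd degree = A#


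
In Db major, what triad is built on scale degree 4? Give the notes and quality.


Db major scale: Db Eb F Gb Ab Bb C
Diatonic triad on degree 4 stacks scale notes 4, 6, 1: Gb Bb Db
Gb→Bb = 4 semitones; Gb→Db = 7 semitones → major triad
= Gb Bb Db (major)


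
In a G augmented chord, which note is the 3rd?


Working:
Augmented triad = root + major 3rd (4 semitones) + augmented 5th (8 semitones)
A triad on G stacks thirds, so the chord tones use letter names G-B-D
Root: G
Major 3rd above G: B
Augmented 5th above G: D#
The 3rd = B


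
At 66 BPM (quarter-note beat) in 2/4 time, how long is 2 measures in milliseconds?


Reasoning:
Quarter-note beat duration = 60000 / 66 ms
Beats per measure (2/4) = 2
One measure = 2 × 60000 / 66 = 120000 / 66 ms
2 measures = 2 × 120000 / 66 = 240000 / 66
= 3636.4 ms


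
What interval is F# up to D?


Letter names: F → D spans 6 letter names → a 6th
Semitones: F# → D = 8 half-steps
A 6th of 8 semitones is a minor 6th
= minor 6th


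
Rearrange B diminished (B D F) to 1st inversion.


Root position: B D F
1st inversion: move root up an octave
Bass note: D
Notes (bottom to top) = D F B


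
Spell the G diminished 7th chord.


Solution.
Diminished 7th chord = root + minor 3rd + diminished 5th + diminished 7th
Seventh chords stack in thirds, so the letter names are G-B-D-F
Root: G
Minor 3rd above G: Bb
Diminished 5th above G: Db
Diminished 7th above G: Fb
Chord = G Bb Db Fb


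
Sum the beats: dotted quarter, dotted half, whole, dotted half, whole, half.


Let's work it out.
Beat values:
  dotted quarter = 1.5 beats
  dotted half = 3 beats
  whole = 4 beats
  dotted half = 3 beats
  whole = 4 beats
  half = 2 beats
Sum = 1.5 + 3 + 4 + 3 + 4 + 2
= 17.5 beats


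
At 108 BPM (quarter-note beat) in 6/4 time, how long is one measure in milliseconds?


Working:
Quarter-note beat duration = 60000 / 108 ms
Beats per measure (6/4) = 6
One measure = 6 × 60000 / 108 = 360000 / 108 ms
= 3333.3 ms


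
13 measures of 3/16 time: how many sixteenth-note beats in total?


Reasoning:
Time signature 3/16: the bottom number 16 means the sixteenth note gets one count
The top number 3 means 3 sixteenth-note beats per measure
Total = 3 × 13 measures
= 39 sixteenth-note beats


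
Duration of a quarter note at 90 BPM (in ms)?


Solution.
One quarter-note beat = 60000 / BPM = 60000 / 90 ms
Duration = 60000 / 90
= 666.7 ms


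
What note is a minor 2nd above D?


Solution.
A 2nd spans 2 letter names, so from D we land on E
A minor 2nd = 1 semitone above D
Spell E at that pitch: Eb
= Eb


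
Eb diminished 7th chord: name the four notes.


Working:
Diminished 7th chord = root + minor 3rd + diminished 5th + diminished 7th
Seventh chords stack in thirds, so the letter names are E-G-B-D
Root: Eb
Minor 3rd above Eb: Gb
Diminished 5th above Eb: Bbb
Diminished 7th above Eb: Dbb
Chord = Eb Gb Bbb Dbb


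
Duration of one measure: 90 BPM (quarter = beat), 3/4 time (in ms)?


Let's work it out.
Quarter-note beat duration = 60000 / 90 ms
Beats per measure (3/4) = 3
One measure = 3 × 60000 / 90 = 180000 / 90 ms
= 2000.0 ms


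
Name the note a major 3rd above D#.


Reasoning:
A 3rd spans 3 letter names, so from D we land on F
A major 3rd = 4 semitones above D#
Spell F at that pitch: F##
= F##


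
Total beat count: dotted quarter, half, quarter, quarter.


Let's work it out.
Beat values:
  dotted quarter = 1.5 beats
  half = 2 beats
  quarter = 1 beat
  quarter = 1 beat
Sum = 1.5 + 2 + 1 + 1
= 5.5 beats


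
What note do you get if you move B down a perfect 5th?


Solution.
perfect 5th: 5 letter names, 7 semitones
Letter: B - 4 → E
Pitch: B - 7 semitones, spelled as an E → E
= E


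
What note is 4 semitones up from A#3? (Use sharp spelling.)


A#3: chromatic position 10 in octave 3 → absolute = 3×12 + 10 = 46
Transpose up 4: 46 + 4 = 50
50 = 4×12 + 2 → D in octave 4
Result = D4


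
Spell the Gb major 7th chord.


Working:
Major 7th chord = root + major 3rd + perfect 5th + major 7th
Seventh chords stack in thirds, so the letter names are G-B-D-F
Root: Gb
Major 3rd above Gb: Bb
Perfect 5th above Gb: Db
Major 7th above Gb: F
Chord = Gb Bb Db F


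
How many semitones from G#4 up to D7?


Absolute semitone position = octave×12 + chromatic position
G#4: 4×12 + 8 = 56
D7: 7×12 + 2 = 86
Difference = 86 - 56 = 30
= 30 semitones


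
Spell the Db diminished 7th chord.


Solution.
Diminished 7th chord = root + minor 3rd + diminished 5th + diminished 7th
Seventh chords stack in thirds, so the letter names are D-F-A-C
Root: Db
Minor 3rd above Db: Fb
Diminished 5th above Db: Abb
Diminished 7th above Db: Cbb
Chord = Db Fb Abb Cbb


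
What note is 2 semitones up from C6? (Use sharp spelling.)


C6: chromatic position 0 in octave 6 → absolute = 6×12 + 0 = 72
Transpose up 2: 72 + 2 = 74
74 = 6×12 + 2 → D in octave 6
Result = D6


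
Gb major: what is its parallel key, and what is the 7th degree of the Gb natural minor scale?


Parallel keys share the same tonic but differ in mode
Gb major → parallel is Gb minor
Gb natural minor scale: Gb Ab Bbb Cb Db Ebb Fb
= Gb minor; 7th degree = Fb


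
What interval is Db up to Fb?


Reasoning:
Letter names: D → F spans 3 letter names → a 3rd
Semitones: Db → Fb = 3 half-steps
A 3rd of 3 semitones is a minor 3rd
= minor 3rd


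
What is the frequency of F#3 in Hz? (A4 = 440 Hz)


Solution.
f = 440 × 2^(n/12) where n = semitones from A4
F#3: -15 semitones from A4
f = 440 × 2^(-15/12)
f = 185.00 Hz


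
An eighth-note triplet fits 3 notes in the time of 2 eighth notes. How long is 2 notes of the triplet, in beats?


Reasoning:
Triplet: 3 notes occupy the space of 2 eighth notes
Space = 2 × 1/2 = 1 beat
Each triplet note = 1 / 3 = 1/3 beats
2 notes = 2 × 1/3 = 2/3
= 2/3 beats


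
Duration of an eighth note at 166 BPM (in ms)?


Reasoning:
One quarter-note beat = 60000 / BPM = 60000 / 166 ms
Eighth note = 1/2 × quarter note
Duration = 1/2 × 60000 / 166 = 30000 / 166
= 180.7 ms


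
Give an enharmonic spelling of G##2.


Reasoning:
Enharmonic notes sound the same pitch but are spelled with different letter names
G## and A name the same pitch class
= A2


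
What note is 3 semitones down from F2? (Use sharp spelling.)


F2: chromatic position 5 in octave 2 → absolute = 2×12 + 5 = 29
Transpose down 3: 29 - 3 = 26
26 = 2×12 + 2 → D in octave 2
Result = D2


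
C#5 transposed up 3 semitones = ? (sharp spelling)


Step by step:
C#5: chromatic position 1 in octave 5 → absolute = 5×12 + 1 = 61
Transpose up 3: 61 + 3 = 64
64 = 5×12 + 4 → E in octave 5
Result = E5


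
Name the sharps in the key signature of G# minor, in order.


Step by step:
Sharp minor keys follow the circle of fifths: A(0), E(1), B(2), F#(3), C#(4), G#(5), D#(6), A#(7)
G# minor has 5 sharps
Order of sharps: F# C# G# D# A# E# B# → first 5: F#, C#, G#, D#, A#
= F#, C#, G#, D#, A#


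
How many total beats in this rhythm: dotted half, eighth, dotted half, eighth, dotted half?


Let's work it out.
Beat values:
  dotted half = 3 beats
  eighth = 0.5 beats
  dotted half = 3 beats
  eighth = 0.5 beats
  dotted half = 3 beats
Sum = 3 + 0.5 + 3 + 0.5 + 3
= 10 beats


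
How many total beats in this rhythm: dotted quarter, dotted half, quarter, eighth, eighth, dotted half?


Step by step:
Beat values:
  dotted quarter = 1.5 beats
  dotted half = 3 beats
  quarter = 1 beat
  eighth = 0.5 beats
  eighth = 0.5 beats
  dotted half = 3 beats
Sum = 1.5 + 3 + 1 + 0.5 + 0.5 + 3
= 9.5 beats


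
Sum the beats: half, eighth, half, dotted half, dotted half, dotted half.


Reasoning:
Beat values:
  half = 2 beats
  eighth = 0.5 beats
  half = 2 beats
  dotted half = 3 beats
  dotted half = 3 beats
  dotted half = 3 beats
Sum = 2 + 0.5 + 2 + 3 + 3 + 3
= 13.5 beats


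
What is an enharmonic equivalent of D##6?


Let's work it out.
Enharmonic notes sound the same pitch but are spelled with different letter names
D## and E name the same pitch class
= E6


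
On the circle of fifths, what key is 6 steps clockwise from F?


Each clockwise step on the circle of fifths moves up a perfect 5th
From F: F → C → G → D → A → E → B
= B


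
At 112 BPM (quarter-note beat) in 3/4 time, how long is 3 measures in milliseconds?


Let's work it out.
Quarter-note beat duration = 60000 / 112 ms
Beats per measure (3/4) = 3
One measure = 3 × 60000 / 112 = 180000 / 112 ms
3 measures = 3 × 180000 / 112 = 540000 / 112
= 4821.4 ms


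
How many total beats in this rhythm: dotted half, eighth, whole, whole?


Beat values:
  dotted half = 3 beats
  eighth = 0.5 beats
  whole = 4 beats
  whole = 4 beats
Sum = 3 + 0.5 + 4 + 4
= 11.5 beats


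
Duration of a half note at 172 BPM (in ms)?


One quarter-note beat = 60000 / BPM = 60000 / 172 ms
Half note = 2 × quarter note
Duration = 2 × 60000 / 172 = 120000 / 172
= 697.7 ms


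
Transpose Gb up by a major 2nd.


major 2nd: 2 letter names, 2 semitones
Letter: G + 1 → A
Pitch: Gb + 2 semitones, spelled as an A → Ab
= Ab


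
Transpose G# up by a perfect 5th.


Solution.
perfect 5th: 5 letter names, 7 semitones
Letter: G + 4 → D
Pitch: G# + 7 semitones, spelled as a D → D#
= D#


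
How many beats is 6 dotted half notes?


Let's work it out.
Base half note = 2 beats
Dot 1 adds half the previous value: +1
One dotted half = 2 + 1 = 3
6 of them = 6 × 3 = 18
= 18 beats


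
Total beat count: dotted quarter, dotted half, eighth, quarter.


Beat values:
  dotted quarter = 1.5 beats
  dotted half = 3 beats
  eighth = 0.5 beats
  quarter = 1 beat
Sum = 1.5 + 3 + 0.5 + 1
= 6 beats


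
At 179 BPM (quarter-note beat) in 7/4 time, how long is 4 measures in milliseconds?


Quarter-note beat duration = 60000 / 179 ms
Beats per measure (7/4) = 7
One measure = 7 × 60000 / 179 = 420000 / 179 ms
4 measures = 4 × 420000 / 179 = 1680000 / 179
= 9385.5 ms
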